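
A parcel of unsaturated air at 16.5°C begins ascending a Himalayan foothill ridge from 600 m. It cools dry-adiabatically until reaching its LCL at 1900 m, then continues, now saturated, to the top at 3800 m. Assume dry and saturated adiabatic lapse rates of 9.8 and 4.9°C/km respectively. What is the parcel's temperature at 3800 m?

600–1900 m, dry: Δz = 1.3 km ⇒ ΔT = -12.74°C; T = 3.76°C
1900–3800 m, saturated: Δz = 1.9 km ⇒ ΔT = -9.31°C; T = -5.55°C

-5.55°C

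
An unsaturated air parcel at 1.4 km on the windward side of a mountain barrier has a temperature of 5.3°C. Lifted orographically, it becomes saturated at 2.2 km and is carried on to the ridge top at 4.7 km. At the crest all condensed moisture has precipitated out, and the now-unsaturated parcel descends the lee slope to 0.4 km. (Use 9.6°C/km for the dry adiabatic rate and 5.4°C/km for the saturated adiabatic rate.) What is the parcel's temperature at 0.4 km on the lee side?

From 1400 m to 2200 m (dry): cools by 9.6 × 0.8 = 7.68°C, giving -2.38°C.
From 2200 m to 4700 m (saturated): cools by 5.4 × 2.5 = 13.5°C, giving -15.88°C.
From 4700 m to 400 m (dry descent): warms by 9.6 × 4.3 = 41.28°C, giving 25.4°C.

25.4°C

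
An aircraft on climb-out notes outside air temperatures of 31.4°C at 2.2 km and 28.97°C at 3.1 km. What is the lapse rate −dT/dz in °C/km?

2.7°C/km

Γ = −ΔT/Δz = (31.4 − 28.97) / (3100 − 2200) m
  = 2.43°C / 0.9 km = 2.7°C/km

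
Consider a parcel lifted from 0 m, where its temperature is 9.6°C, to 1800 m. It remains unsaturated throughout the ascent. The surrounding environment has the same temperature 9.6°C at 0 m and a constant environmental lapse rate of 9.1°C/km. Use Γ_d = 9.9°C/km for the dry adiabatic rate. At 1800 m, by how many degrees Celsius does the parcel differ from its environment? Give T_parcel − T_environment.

Parcel:
  0–1800 m, dry: Δz = 1.8 km ⇒ ΔT = -17.82°C; T = -8.22°C
Environment:
  0–1800 m, environment: Δz = 1.8 km ⇒ ΔT = -16.38°C; T = -6.78°C
T_parcel − T_env = -8.22 − (-6.78) = -1.44°C

-1.44°C (parcel cooler than environment)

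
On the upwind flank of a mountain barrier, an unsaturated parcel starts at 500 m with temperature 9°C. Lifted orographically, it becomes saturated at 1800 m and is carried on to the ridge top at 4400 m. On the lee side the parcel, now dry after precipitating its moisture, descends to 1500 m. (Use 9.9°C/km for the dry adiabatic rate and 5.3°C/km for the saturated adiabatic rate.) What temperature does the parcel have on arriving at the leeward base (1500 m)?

500–1800 m, dry: Δz = 1.3 km ⇒ ΔT = -12.87°C; T = -3.87°C
1800–4400 m, saturated: Δz = 2.6 km ⇒ ΔT = -13.78°C; T = -17.65°C
4400–1500 m, dry descent: Δz = 2.9 km ⇒ ΔT = +28.71°C; T = 11.06°C

11.06°C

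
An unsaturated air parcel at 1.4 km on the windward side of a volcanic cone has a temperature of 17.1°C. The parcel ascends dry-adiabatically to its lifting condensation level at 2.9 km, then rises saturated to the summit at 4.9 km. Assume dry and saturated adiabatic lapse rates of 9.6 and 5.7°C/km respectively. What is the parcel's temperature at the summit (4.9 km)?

-8.7°C

Dry to 2900 m: -9.6 × 1.5 km = -14.4°C, so T = 2.7°C.
Saturated to 4900 m: -5.7 × 2 km = -11.4°C, so T = -8.7°C.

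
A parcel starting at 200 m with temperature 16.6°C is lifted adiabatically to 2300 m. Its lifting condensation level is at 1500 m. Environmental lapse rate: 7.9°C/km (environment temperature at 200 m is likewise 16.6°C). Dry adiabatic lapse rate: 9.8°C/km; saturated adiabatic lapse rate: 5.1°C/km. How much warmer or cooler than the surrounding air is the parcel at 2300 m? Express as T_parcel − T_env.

-0.23°C (parcel cooler than environment)

Parcel:
  From 200 m to 1500 m (dry): cools by 9.8 × 1.3 = 12.74°C, giving 3.86°C.
  From 1500 m to 2300 m (saturated): cools by 5.1 × 0.8 = 4.08°C, giving -0.22°C.
Environment:
  From 200 m to 2300 m (environment): cools by 7.9 × 2.1 = 16.59°C, giving 0.01°C.
T_parcel − T_env = -0.22 − 0.01 = -0.23°C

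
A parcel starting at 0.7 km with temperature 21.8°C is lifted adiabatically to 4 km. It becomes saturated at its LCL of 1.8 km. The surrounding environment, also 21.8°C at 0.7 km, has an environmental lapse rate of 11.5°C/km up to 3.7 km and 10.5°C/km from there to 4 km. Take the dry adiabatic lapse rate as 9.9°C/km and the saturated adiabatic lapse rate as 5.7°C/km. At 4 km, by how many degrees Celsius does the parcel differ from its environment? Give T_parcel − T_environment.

+14.22°C (parcel warmer than environment)

Parcel:
  700 → 1800 m (dry, 9.9°C/km): ΔT = -9.9 × 1.1 = -10.89°C → T = 10.91°C
  1800 → 4000 m (saturated, 5.7°C/km): ΔT = -5.7 × 2.2 = -12.54°C → T = -1.63°C
Environment:
  700 → 3700 m (environment, lower layer, 11.5°C/km): ΔT = -11.5 × 3 = -34.5°C → T = -12.7°C
  3700 → 4000 m (environment, upper layer, 10.5°C/km): ΔT = -10.5 × 0.3 = -3.15°C → T = -15.85°C
T_parcel − T_env = -1.63 − (-15.85) = +14.22°C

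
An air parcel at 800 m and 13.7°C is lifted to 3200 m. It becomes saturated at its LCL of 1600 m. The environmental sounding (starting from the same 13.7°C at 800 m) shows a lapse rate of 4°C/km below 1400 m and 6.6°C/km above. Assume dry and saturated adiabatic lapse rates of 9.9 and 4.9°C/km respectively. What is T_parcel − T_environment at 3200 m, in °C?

-1.48°C (parcel cooler than environment)

Parcel:
  From 800 m to 1600 m (dry): cools by 9.9 × 0.8 = 7.92°C, giving 5.78°C.
  From 1600 m to 3200 m (saturated): cools by 4.9 × 1.6 = 7.84°C, giving -2.06°C.
Environment:
  From 800 m to 1400 m (environment, lower layer): cools by 4 × 0.6 = 2.4°C, giving 11.3°C.
  From 1400 m to 3200 m (environment, upper layer): cools by 6.6 × 1.8 = 11.88°C, giving -0.58°C.
T_parcel − T_env = -2.06 − (-0.58) = -1.48°C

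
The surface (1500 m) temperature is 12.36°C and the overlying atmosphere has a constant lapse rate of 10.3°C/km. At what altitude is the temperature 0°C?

Height above start = (12.36 − 0) / 10.3 = 1.2 km
Altitude = 1500 m + 1200 m = 2700 m

2700 m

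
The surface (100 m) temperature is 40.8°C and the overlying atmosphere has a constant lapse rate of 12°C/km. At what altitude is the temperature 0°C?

3500 m

Height above start = (40.8 − 0) / 12 = 3.4 km
Altitude = 100 m + 3400 m = 3500 m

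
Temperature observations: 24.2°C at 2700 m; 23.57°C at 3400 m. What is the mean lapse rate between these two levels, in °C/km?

Γ = −ΔT/Δz = (24.2 − 23.57) / (3400 − 2700) m
  = 0.63°C / 0.7 km = 0.9°C/km

0.9°C/km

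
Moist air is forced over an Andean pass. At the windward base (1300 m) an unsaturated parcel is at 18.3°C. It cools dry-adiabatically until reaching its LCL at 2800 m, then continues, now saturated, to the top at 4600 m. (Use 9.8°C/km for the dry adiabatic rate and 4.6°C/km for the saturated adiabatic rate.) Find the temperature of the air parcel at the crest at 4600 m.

From 1300 m to 2800 m (dry): cools by 9.8 × 1.5 = 14.7°C, giving 3.6°C.
From 2800 m to 4600 m (saturated): cools by 4.6 × 1.8 = 8.28°C, giving -4.68°C.

-4.68°C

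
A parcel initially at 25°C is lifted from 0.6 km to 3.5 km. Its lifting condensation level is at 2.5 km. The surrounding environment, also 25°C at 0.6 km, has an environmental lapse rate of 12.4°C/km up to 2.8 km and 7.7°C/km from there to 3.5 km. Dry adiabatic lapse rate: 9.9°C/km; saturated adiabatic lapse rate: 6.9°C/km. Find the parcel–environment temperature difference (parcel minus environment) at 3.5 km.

Parcel:
  Dry to 2500 m: -9.9 × 1.9 km = -18.81°C, so T = 6.19°C.
  Saturated to 3500 m: -6.9 × 1 km = -6.9°C, so T = -0.71°C.
Environment:
  Environment, lower layer to 2800 m: -12.4 × 2.2 km = -27.28°C, so T = -2.28°C.
  Environment, upper layer to 3500 m: -7.7 × 0.7 km = -5.39°C, so T = -7.67°C.
T_parcel − T_env = -0.71 − (-7.67) = +6.96°C

+6.96°C (parcel warmer than environment)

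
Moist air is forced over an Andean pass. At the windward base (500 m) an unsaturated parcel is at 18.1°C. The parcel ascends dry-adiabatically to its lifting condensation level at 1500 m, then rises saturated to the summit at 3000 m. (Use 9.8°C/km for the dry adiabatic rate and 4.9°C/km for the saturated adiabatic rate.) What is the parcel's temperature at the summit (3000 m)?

From 500 m to 1500 m (dry): cools by 9.8 × 1 = 9.8°C, giving 8.3°C.
From 1500 m to 3000 m (saturated): cools by 4.9 × 1.5 = 7.35°C, giving 0.95°C.

0.95°C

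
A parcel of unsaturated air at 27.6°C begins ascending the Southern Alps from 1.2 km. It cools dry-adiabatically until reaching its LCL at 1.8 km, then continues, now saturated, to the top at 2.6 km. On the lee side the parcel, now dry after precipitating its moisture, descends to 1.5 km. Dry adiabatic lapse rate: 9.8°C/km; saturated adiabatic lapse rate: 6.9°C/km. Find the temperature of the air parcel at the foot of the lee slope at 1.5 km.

26.98°C

From 1200 m to 1800 m (dry): cools by 9.8 × 0.6 = 5.88°C, giving 21.72°C.
From 1800 m to 2600 m (saturated): cools by 6.9 × 0.8 = 5.52°C, giving 16.2°C.
From 2600 m to 1500 m (dry descent): warms by 9.8 × 1.1 = 10.78°C, giving 26.98°C.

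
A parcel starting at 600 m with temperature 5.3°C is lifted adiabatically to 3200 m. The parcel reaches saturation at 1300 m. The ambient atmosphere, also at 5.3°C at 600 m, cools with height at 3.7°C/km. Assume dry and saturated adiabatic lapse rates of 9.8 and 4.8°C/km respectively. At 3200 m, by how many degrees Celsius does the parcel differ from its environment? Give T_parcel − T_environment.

Parcel:
  Dry to 1300 m: -9.8 × 0.7 km = -6.86°C, so T = -1.56°C.
  Saturated to 3200 m: -4.8 × 1.9 km = -9.12°C, so T = -10.68°C.
Environment:
  Environment to 3200 m: -3.7 × 2.6 km = -9.62°C, so T = -4.32°C.
T_parcel − T_env = -10.68 − (-4.32) = -6.36°C

-6.36°C (parcel cooler than environment)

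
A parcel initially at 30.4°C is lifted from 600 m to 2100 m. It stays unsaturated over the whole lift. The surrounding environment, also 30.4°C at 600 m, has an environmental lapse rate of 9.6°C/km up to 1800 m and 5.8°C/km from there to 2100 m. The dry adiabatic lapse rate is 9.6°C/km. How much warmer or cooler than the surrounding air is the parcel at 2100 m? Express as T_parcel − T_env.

Parcel:
  600–2100 m, dry: Δz = 1.5 km ⇒ ΔT = -14.4°C; T = 16°C
Environment:
  600–1800 m, environment, lower layer: Δz = 1.2 km ⇒ ΔT = -11.52°C; T = 18.88°C
  1800–2100 m, environment, upper layer: Δz = 0.3 km ⇒ ΔT = -1.74°C; T = 17.14°C
T_parcel − T_env = 16 − 17.14 = -1.14°C

-1.14°C (parcel cooler than environment)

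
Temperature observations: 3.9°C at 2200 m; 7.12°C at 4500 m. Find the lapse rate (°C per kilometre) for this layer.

-1.4°C/km

Γ = −ΔT/Δz = (3.9 − 7.12) / (4500 − 2200) m
  = -3.22°C / 2.3 km = -1.4°C/km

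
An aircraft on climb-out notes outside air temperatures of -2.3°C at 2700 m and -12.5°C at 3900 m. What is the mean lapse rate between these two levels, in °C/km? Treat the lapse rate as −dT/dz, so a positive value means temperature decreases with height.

8.5°C/km

Γ = −ΔT/Δz = (-2.3 − (-12.5)) / (3900 − 2700) m
  = 10.2°C / 1.2 km = 8.5°C/km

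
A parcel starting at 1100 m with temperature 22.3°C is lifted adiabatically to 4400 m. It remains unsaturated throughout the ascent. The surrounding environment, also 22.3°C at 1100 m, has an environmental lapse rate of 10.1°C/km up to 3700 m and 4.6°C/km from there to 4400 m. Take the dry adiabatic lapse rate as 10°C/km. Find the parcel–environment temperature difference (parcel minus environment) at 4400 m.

Parcel:
  Dry to 4400 m: -10 × 3.3 km = -33°C, so T = -10.7°C.
Environment:
  Environment, lower layer to 3700 m: -10.1 × 2.6 km = -26.26°C, so T = -3.96°C.
  Environment, upper layer to 4400 m: -4.6 × 0.7 km = -3.22°C, so T = -7.18°C.
T_parcel − T_env = -10.7 − (-7.18) = -3.52°C

-3.52°C (parcel cooler than environment)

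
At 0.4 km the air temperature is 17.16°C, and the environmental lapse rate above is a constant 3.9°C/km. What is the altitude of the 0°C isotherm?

Height above start = (17.16 − 0) / 3.9 = 4.4 km
Altitude = 400 m + 4400 m = 4800 m

4.8 km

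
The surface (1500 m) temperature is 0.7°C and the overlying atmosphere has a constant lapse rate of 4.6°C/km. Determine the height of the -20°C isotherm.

Height above start = (0.7 − (-20)) / 4.6 = 4.5 km
Altitude = 1500 m + 4500 m = 6000 m

6000 m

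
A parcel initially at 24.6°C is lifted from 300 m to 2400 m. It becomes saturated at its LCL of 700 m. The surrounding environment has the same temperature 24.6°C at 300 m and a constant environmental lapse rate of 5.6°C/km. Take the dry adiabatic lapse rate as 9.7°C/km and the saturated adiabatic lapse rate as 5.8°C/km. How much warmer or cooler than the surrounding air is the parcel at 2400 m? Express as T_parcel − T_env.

Parcel:
  300–700 m, dry: Δz = 0.4 km ⇒ ΔT = -3.88°C; T = 20.72°C
  700–2400 m, saturated: Δz = 1.7 km ⇒ ΔT = -9.86°C; T = 10.86°C
Environment:
  300–2400 m, environment: Δz = 2.1 km ⇒ ΔT = -11.76°C; T = 12.84°C
T_parcel − T_env = 10.86 − 12.84 = -1.98°C

-1.98°C (parcel cooler than environment)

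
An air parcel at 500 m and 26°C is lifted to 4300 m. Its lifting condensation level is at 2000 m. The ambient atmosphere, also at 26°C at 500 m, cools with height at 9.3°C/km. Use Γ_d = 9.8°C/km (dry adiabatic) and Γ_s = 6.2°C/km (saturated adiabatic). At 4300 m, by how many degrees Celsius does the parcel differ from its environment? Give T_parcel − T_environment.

+6.38°C (parcel warmer than environment)

Parcel:
  500 → 2000 m (dry, 9.8°C/km): ΔT = -9.8 × 1.5 = -14.7°C → T = 11.3°C
  2000 → 4300 m (saturated, 6.2°C/km): ΔT = -6.2 × 2.3 = -14.26°C → T = -2.96°C
Environment:
  500 → 4300 m (environment, 9.3°C/km): ΔT = -9.3 × 3.8 = -35.34°C → T = -9.34°C
T_parcel − T_env = -2.96 − (-9.34) = +6.38°C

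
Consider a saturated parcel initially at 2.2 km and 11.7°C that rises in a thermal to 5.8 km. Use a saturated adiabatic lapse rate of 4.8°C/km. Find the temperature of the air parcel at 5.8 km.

2200 → 5800 m (saturated adiabatic, 4.8°C/km): ΔT = -4.8 × 3.6 = -17.28°C → T = -5.58°C

-5.58°C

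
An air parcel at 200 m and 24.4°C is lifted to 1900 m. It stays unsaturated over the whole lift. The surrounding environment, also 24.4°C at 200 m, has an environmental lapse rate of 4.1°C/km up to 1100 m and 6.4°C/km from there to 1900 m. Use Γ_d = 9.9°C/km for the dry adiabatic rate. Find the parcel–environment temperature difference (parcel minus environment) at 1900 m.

Parcel:
  From 200 m to 1900 m (dry): cools by 9.9 × 1.7 = 16.83°C, giving 7.57°C.
Environment:
  From 200 m to 1100 m (environment, lower layer): cools by 4.1 × 0.9 = 3.69°C, giving 20.71°C.
  From 1100 m to 1900 m (environment, upper layer): cools by 6.4 × 0.8 = 5.12°C, giving 15.59°C.
T_parcel − T_env = 7.57 − 15.59 = -8.02°C

-8.02°C (parcel cooler than environment)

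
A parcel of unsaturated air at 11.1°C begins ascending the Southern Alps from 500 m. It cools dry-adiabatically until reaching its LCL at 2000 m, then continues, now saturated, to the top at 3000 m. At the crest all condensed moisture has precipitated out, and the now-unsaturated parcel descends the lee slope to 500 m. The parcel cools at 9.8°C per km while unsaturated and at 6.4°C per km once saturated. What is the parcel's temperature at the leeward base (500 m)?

14.5°C

500–2000 m, dry: Δz = 1.5 km ⇒ ΔT = -14.7°C; T = -3.6°C
2000–3000 m, saturated: Δz = 1 km ⇒ ΔT = -6.4°C; T = -10°C
3000–500 m, dry descent: Δz = 2.5 km ⇒ ΔT = +24.5°C; T = 14.5°C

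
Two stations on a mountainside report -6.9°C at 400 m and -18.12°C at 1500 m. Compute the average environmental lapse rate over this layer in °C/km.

Γ = −ΔT/Δz = (-6.9 − (-18.12)) / (1500 − 400) m
  = 11.22°C / 1.1 km = 10.2°C/km

10.2°C/km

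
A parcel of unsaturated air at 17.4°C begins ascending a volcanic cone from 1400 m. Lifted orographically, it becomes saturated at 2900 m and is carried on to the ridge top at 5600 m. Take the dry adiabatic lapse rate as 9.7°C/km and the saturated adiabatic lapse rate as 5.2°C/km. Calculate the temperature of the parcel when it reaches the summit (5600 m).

-11.19°C

1400–2900 m, dry: Δz = 1.5 km ⇒ ΔT = -14.55°C; T = 2.85°C
2900–5600 m, saturated: Δz = 2.7 km ⇒ ΔT = -14.04°C; T = -11.19°C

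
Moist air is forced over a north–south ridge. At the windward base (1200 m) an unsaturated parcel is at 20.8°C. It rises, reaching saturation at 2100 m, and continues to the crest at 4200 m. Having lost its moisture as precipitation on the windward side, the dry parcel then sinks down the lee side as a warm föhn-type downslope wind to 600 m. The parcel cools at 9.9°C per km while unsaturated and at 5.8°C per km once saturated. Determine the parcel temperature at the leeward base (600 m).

35.35°C

Dry to 2100 m: -9.9 × 0.9 km = -8.91°C, so T = 11.89°C.
Saturated to 4200 m: -5.8 × 2.1 km = -12.18°C, so T = -0.29°C.
Dry descent to 600 m: +9.9 × 3.6 km = +35.64°C, so T = 35.35°C.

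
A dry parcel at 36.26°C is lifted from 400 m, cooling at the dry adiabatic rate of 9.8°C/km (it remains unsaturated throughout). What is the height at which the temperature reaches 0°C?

4100 m

Height above start = (36.26 − 0) / 9.8 = 3.7 km
Altitude = 400 m + 3700 m = 4100 m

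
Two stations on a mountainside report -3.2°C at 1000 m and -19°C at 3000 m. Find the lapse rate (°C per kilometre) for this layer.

Γ = −ΔT/Δz = (-3.2 − (-19)) / (3000 − 1000) m
  = 15.8°C / 2 km = 7.9°C/km

7.9°C/km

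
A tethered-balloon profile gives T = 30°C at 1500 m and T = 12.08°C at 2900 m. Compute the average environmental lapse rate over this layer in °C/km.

12.8°C/km

Γ = −ΔT/Δz = (30 − 12.08) / (2900 − 1500) m
  = 17.92°C / 1.4 km = 12.8°C/km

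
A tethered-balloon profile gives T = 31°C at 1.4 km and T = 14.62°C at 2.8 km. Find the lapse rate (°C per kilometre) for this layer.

11.7°C/km

Γ = −ΔT/Δz = (31 − 14.62) / (2800 − 1400) m
  = 16.38°C / 1.4 km = 11.7°C/km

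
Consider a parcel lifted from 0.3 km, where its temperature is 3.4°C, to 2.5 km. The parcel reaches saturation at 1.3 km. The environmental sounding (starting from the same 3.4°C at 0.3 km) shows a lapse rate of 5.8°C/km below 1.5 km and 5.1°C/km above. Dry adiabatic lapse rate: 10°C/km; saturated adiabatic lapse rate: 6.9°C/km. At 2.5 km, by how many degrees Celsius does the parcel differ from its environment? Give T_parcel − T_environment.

Parcel:
  300 → 1300 m (dry, 10°C/km): ΔT = -10 × 1 = -10°C → T = -6.6°C
  1300 → 2500 m (saturated, 6.9°C/km): ΔT = -6.9 × 1.2 = -8.28°C → T = -14.88°C
Environment:
  300 → 1500 m (environment, lower layer, 5.8°C/km): ΔT = -5.8 × 1.2 = -6.96°C → T = -3.56°C
  1500 → 2500 m (environment, upper layer, 5.1°C/km): ΔT = -5.1 × 1 = -5.1°C → T = -8.66°C
T_parcel − T_env = -14.88 − (-8.66) = -6.22°C

-6.22°C (parcel cooler than environment)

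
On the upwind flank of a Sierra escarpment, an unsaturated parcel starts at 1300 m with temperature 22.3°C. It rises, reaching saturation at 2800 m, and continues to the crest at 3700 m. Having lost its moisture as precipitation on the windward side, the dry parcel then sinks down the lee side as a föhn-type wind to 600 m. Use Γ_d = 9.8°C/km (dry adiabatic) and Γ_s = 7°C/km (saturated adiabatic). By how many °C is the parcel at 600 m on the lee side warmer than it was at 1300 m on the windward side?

+9.38°C

Dry to 2800 m: -9.8 × 1.5 km = -14.7°C, so T = 7.6°C.
Saturated to 3700 m: -7 × 0.9 km = -6.3°C, so T = 1.3°C.
Dry descent to 600 m: +9.8 × 3.1 km = +30.38°C, so T = 31.68°C.
Net change vs windward start: 31.68 − 22.3 = +9.38°C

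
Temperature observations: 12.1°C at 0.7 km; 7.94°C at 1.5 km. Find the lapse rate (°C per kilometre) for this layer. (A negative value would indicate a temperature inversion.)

Γ = −ΔT/Δz = (12.1 − 7.94) / (1500 − 700) m
  = 4.16°C / 0.8 km = 5.2°C/km

5.2°C/km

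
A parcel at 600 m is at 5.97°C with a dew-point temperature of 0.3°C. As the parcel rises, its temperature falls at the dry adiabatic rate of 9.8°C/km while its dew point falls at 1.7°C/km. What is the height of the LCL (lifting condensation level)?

1300 m

T and T_d converge at 9.8 − 1.7 = 8.1°C per km
Height above start = (5.97 − 0.3) / 8.1 = 0.7 km
LCL altitude = 600 m + 700 m = 1300 m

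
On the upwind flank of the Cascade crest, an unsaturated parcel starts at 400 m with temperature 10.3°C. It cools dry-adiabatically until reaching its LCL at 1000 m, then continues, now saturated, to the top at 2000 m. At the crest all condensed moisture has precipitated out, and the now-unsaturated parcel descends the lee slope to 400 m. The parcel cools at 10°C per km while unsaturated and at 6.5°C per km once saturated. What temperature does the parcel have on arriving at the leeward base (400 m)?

13.8°C

Dry to 1000 m: -10 × 0.6 km = -6°C, so T = 4.3°C.
Saturated to 2000 m: -6.5 × 1 km = -6.5°C, so T = -2.2°C.
Dry descent to 400 m: +10 × 1.6 km = +16°C, so T = 13.8°C.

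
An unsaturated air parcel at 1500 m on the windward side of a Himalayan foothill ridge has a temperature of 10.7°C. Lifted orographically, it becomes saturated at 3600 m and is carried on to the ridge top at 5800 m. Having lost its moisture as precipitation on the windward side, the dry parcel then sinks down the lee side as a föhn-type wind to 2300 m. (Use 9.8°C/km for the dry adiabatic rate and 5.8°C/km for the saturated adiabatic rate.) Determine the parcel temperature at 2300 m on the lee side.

1500 → 3600 m (dry, 9.8°C/km): ΔT = -9.8 × 2.1 = -20.58°C → T = -9.88°C
3600 → 5800 m (saturated, 5.8°C/km): ΔT = -5.8 × 2.2 = -12.76°C → T = -22.64°C
5800 → 2300 m (dry descent, 9.8°C/km): ΔT = +9.8 × 3.5 = +34.3°C → T = 11.66°C

11.66°C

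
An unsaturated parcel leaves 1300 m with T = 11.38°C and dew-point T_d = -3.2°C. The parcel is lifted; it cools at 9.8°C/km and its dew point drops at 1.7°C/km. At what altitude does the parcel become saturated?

T and T_d converge at 9.8 − 1.7 = 8.1°C per km
Height above start = (11.38 − (-3.2)) / 8.1 = 1.8 km
LCL altitude = 1300 m + 1800 m = 3100 m

3100 m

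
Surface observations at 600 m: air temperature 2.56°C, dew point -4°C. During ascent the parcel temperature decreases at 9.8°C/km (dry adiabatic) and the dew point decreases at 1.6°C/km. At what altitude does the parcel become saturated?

T and T_d converge at 9.8 − 1.6 = 8.2°C per km
Height above start = (2.56 − (-4)) / 8.2 = 0.8 km
LCL altitude = 600 m + 800 m = 1400 m

1400 m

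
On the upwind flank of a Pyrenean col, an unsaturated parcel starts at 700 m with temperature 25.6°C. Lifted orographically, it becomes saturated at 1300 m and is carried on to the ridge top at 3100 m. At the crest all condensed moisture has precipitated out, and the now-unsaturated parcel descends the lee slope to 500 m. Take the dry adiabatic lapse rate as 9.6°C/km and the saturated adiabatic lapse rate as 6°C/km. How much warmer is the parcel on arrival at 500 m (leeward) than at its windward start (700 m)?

700 → 1300 m (dry, 9.6°C/km): ΔT = -9.6 × 0.6 = -5.76°C → T = 19.84°C
1300 → 3100 m (saturated, 6°C/km): ΔT = -6 × 1.8 = -10.8°C → T = 9.04°C
3100 → 500 m (dry descent, 9.6°C/km): ΔT = +9.6 × 2.6 = +24.96°C → T = 34°C
Net change vs windward start: 34 − 25.6 = +8.4°C

+8.4°C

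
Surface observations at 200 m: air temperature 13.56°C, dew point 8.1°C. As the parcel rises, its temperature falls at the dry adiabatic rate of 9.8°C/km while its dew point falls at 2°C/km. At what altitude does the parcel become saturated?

T and T_d converge at 9.8 − 2 = 7.8°C per km
Height above start = (13.56 − 8.1) / 7.8 = 0.7 km
LCL altitude = 200 m + 700 m = 900 m

900 m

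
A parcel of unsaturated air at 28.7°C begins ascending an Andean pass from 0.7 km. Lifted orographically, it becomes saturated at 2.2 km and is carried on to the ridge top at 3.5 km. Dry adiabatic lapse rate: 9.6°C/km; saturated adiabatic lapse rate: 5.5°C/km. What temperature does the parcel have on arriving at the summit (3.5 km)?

700–2200 m, dry: Δz = 1.5 km ⇒ ΔT = -14.4°C; T = 14.3°C
2200–3500 m, saturated: Δz = 1.3 km ⇒ ΔT = -7.15°C; T = 7.15°C

7.15°C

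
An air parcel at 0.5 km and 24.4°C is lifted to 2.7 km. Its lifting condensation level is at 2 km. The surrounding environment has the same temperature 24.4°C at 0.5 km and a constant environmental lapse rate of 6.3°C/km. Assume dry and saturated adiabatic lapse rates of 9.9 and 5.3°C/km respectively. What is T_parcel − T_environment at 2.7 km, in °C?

Parcel:
  500 → 2000 m (dry, 9.9°C/km): ΔT = -9.9 × 1.5 = -14.85°C → T = 9.55°C
  2000 → 2700 m (saturated, 5.3°C/km): ΔT = -5.3 × 0.7 = -3.71°C → T = 5.84°C
Environment:
  500 → 2700 m (environment, 6.3°C/km): ΔT = -6.3 × 2.2 = -13.86°C → T = 10.54°C
T_parcel − T_env = 5.84 − 10.54 = -4.7°C

-4.7°C (parcel cooler than environment)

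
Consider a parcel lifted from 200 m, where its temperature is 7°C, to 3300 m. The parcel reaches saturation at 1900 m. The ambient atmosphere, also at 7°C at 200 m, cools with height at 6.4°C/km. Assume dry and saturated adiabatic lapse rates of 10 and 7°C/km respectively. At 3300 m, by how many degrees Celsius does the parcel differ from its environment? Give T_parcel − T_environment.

-6.96°C (parcel cooler than environment)

Parcel:
  From 200 m to 1900 m (dry): cools by 10 × 1.7 = 17°C, giving -10°C.
  From 1900 m to 3300 m (saturated): cools by 7 × 1.4 = 9.8°C, giving -19.8°C.
Environment:
  From 200 m to 3300 m (environment): cools by 6.4 × 3.1 = 19.84°C, giving -12.84°C.
T_parcel − T_env = -19.8 − (-12.84) = -6.96°C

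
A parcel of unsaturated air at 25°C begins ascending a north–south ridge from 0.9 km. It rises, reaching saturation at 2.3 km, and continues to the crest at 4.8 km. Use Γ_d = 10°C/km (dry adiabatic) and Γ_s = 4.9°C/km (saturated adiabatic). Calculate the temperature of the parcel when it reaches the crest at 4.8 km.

-1.25°C

900–2300 m, dry: Δz = 1.4 km ⇒ ΔT = -14°C; T = 11°C
2300–4800 m, saturated: Δz = 2.5 km ⇒ ΔT = -12.25°C; T = -1.25°C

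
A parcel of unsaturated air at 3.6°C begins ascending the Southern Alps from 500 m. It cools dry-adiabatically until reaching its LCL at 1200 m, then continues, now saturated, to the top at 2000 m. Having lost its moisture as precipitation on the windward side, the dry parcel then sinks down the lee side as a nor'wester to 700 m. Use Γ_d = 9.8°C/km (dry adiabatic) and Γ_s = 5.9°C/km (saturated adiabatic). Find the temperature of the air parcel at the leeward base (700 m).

4.76°C

500 → 1200 m (dry, 9.8°C/km): ΔT = -9.8 × 0.7 = -6.86°C → T = -3.26°C
1200 → 2000 m (saturated, 5.9°C/km): ΔT = -5.9 × 0.8 = -4.72°C → T = -7.98°C
2000 → 700 m (dry descent, 9.8°C/km): ΔT = +9.8 × 1.3 = +12.74°C → T = 4.76°C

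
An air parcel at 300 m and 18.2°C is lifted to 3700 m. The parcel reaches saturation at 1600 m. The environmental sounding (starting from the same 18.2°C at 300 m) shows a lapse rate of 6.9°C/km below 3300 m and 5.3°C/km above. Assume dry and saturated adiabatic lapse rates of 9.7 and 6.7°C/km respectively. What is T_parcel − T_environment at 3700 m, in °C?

-3.86°C (parcel cooler than environment)

Parcel:
  300 → 1600 m (dry, 9.7°C/km): ΔT = -9.7 × 1.3 = -12.61°C → T = 5.59°C
  1600 → 3700 m (saturated, 6.7°C/km): ΔT = -6.7 × 2.1 = -14.07°C → T = -8.48°C
Environment:
  300 → 3300 m (environment, lower layer, 6.9°C/km): ΔT = -6.9 × 3 = -20.7°C → T = -2.5°C
  3300 → 3700 m (environment, upper layer, 5.3°C/km): ΔT = -5.3 × 0.4 = -2.12°C → T = -4.62°C
T_parcel − T_env = -8.48 − (-4.62) = -3.86°C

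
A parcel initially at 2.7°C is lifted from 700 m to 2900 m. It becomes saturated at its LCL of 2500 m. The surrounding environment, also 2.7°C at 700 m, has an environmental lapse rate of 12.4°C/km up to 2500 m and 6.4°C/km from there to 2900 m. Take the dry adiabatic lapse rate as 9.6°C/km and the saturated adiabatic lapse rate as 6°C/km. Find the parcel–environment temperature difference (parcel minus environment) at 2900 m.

+5.2°C (parcel warmer than environment)

Parcel:
  Dry to 2500 m: -9.6 × 1.8 km = -17.28°C, so T = -14.58°C.
  Saturated to 2900 m: -6 × 0.4 km = -2.4°C, so T = -16.98°C.
Environment:
  Environment, lower layer to 2500 m: -12.4 × 1.8 km = -22.32°C, so T = -19.62°C.
  Environment, upper layer to 2900 m: -6.4 × 0.4 km = -2.56°C, so T = -22.18°C.
T_parcel − T_env = -16.98 − (-22.18) = +5.2°C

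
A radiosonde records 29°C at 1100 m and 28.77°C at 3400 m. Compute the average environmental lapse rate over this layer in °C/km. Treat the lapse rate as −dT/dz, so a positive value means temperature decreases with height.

0.1°C/km

Γ = −ΔT/Δz = (29 − 28.77) / (3400 − 1100) m
  = 0.23°C / 2.3 km = 0.1°C/km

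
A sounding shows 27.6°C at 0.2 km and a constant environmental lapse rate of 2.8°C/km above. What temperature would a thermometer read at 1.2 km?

24.8°C

Environmental to 1200 m: -2.8 × 1 km = -2.8°C, so T = 24.8°C.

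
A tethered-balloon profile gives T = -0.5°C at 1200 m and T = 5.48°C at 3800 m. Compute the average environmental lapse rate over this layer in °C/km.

-2.3°C/km

Γ = −ΔT/Δz = (-0.5 − 5.48) / (3800 − 1200) m
  = -5.98°C / 2.6 km = -2.3°C/km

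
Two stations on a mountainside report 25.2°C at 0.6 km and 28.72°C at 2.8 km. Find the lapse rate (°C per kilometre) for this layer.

-1.6°C/km

Γ = −ΔT/Δz = (25.2 − 28.72) / (2800 − 600) m
  = -3.52°C / 2.2 km = -1.6°C/km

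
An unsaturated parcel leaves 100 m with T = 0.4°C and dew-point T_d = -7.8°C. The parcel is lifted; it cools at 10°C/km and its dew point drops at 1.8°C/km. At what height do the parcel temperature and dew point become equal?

T and T_d converge at 10 − 1.8 = 8.2°C per km
Height above start = (0.4 − (-7.8)) / 8.2 = 1 km
LCL altitude = 100 m + 1000 m = 1100 m

1100 m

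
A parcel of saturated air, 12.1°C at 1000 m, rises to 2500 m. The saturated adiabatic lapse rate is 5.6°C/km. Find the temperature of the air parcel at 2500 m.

Saturated adiabatic to 2500 m: -5.6 × 1.5 km = -8.4°C, so T = 3.7°C.

3.7°C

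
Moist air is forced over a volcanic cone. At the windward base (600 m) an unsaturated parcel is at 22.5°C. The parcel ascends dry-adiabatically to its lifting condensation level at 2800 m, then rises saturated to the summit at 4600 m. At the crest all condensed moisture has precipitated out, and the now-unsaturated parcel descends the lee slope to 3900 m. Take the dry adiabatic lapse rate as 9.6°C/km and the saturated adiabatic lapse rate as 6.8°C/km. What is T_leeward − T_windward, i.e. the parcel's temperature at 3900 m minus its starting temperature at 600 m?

-26.64°C

From 600 m to 2800 m (dry): cools by 9.6 × 2.2 = 21.12°C, giving 1.38°C.
From 2800 m to 4600 m (saturated): cools by 6.8 × 1.8 = 12.24°C, giving -10.86°C.
From 4600 m to 3900 m (dry descent): warms by 9.6 × 0.7 = 6.72°C, giving -4.14°C.
Net change vs windward start: -4.14 − 22.5 = -26.64°C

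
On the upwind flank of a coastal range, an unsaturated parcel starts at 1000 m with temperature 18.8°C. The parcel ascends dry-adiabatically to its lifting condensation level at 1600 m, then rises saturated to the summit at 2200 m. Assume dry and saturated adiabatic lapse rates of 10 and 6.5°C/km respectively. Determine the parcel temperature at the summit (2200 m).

Dry to 1600 m: -10 × 0.6 km = -6°C, so T = 12.8°C.
Saturated to 2200 m: -6.5 × 0.6 km = -3.9°C, so T = 8.9°C.

8.9°C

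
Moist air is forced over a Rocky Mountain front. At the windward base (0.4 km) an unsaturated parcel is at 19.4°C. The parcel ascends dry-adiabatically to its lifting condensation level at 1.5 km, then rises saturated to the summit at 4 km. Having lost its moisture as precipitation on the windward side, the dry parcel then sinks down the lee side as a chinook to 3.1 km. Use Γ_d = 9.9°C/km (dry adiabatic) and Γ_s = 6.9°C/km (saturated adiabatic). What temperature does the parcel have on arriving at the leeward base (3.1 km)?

400–1500 m, dry: Δz = 1.1 km ⇒ ΔT = -10.89°C; T = 8.51°C
1500–4000 m, saturated: Δz = 2.5 km ⇒ ΔT = -17.25°C; T = -8.74°C
4000–3100 m, dry descent: Δz = 0.9 km ⇒ ΔT = +8.91°C; T = 0.17°C

0.17°C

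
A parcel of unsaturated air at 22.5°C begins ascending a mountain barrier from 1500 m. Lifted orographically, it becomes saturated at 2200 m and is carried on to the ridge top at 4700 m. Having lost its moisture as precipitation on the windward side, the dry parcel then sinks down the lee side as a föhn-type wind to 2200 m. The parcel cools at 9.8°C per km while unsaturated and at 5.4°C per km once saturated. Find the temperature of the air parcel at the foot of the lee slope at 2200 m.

26.64°C

1500 → 2200 m (dry, 9.8°C/km): ΔT = -9.8 × 0.7 = -6.86°C → T = 15.64°C
2200 → 4700 m (saturated, 5.4°C/km): ΔT = -5.4 × 2.5 = -13.5°C → T = 2.14°C
4700 → 2200 m (dry descent, 9.8°C/km): ΔT = +9.8 × 2.5 = +24.5°C → T = 26.64°C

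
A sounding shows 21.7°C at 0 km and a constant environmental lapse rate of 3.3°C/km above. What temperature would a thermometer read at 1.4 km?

17.08°C

0 → 1400 m (environmental, 3.3°C/km): ΔT = -3.3 × 1.4 = -4.62°C → T = 17.08°C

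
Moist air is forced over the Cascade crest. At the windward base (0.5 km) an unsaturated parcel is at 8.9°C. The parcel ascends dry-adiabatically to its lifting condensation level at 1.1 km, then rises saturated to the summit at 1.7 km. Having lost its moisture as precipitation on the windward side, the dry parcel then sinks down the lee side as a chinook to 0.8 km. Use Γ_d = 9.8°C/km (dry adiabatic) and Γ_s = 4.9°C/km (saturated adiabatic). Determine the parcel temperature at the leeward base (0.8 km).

8.9°C

500 → 1100 m (dry, 9.8°C/km): ΔT = -9.8 × 0.6 = -5.88°C → T = 3.02°C
1100 → 1700 m (saturated, 4.9°C/km): ΔT = -4.9 × 0.6 = -2.94°C → T = 0.08°C
1700 → 800 m (dry descent, 9.8°C/km): ΔT = +9.8 × 0.9 = +8.82°C → T = 8.9°C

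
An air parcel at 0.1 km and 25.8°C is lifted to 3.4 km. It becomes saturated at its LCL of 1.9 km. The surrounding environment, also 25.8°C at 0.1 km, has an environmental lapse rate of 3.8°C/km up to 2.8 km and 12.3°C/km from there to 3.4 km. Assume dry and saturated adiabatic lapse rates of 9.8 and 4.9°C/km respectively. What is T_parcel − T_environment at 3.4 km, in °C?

-7.35°C (parcel cooler than environment)

Parcel:
  100–1900 m, dry: Δz = 1.8 km ⇒ ΔT = -17.64°C; T = 8.16°C
  1900–3400 m, saturated: Δz = 1.5 km ⇒ ΔT = -7.35°C; T = 0.81°C
Environment:
  100–2800 m, environment, lower layer: Δz = 2.7 km ⇒ ΔT = -10.26°C; T = 15.54°C
  2800–3400 m, environment, upper layer: Δz = 0.6 km ⇒ ΔT = -7.38°C; T = 8.16°C
T_parcel − T_env = 0.81 − 8.16 = -7.35°C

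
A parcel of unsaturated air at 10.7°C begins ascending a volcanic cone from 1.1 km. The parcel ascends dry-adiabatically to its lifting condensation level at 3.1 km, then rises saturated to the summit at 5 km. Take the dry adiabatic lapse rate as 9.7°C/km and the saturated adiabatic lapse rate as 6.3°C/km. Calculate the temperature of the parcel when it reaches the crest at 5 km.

-20.67°C

1100–3100 m, dry: Δz = 2 km ⇒ ΔT = -19.4°C; T = -8.7°C
3100–5000 m, saturated: Δz = 1.9 km ⇒ ΔT = -11.97°C; T = -20.67°C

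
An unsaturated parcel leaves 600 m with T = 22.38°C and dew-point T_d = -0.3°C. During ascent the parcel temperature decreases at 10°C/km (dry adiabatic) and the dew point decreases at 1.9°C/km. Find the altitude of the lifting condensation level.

T and T_d converge at 10 − 1.9 = 8.1°C per km
Height above start = (22.38 − (-0.3)) / 8.1 = 2.8 km
LCL altitude = 600 m + 2800 m = 3400 m

3400 m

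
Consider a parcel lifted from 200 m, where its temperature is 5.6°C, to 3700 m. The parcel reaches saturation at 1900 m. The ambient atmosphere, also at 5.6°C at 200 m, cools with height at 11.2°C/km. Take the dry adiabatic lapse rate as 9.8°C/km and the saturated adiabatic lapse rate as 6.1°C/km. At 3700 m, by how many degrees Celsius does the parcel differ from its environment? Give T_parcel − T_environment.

+11.56°C (parcel warmer than environment)

Parcel:
  From 200 m to 1900 m (dry): cools by 9.8 × 1.7 = 16.66°C, giving -11.06°C.
  From 1900 m to 3700 m (saturated): cools by 6.1 × 1.8 = 10.98°C, giving -22.04°C.
Environment:
  From 200 m to 3700 m (environment): cools by 11.2 × 3.5 = 39.2°C, giving -33.6°C.
T_parcel − T_env = -22.04 − (-33.6) = +11.56°C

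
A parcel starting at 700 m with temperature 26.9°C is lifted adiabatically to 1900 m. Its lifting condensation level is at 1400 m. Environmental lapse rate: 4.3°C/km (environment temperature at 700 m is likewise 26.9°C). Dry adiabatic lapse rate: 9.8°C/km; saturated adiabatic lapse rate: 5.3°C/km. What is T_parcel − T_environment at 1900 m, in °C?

Parcel:
  From 700 m to 1400 m (dry): cools by 9.8 × 0.7 = 6.86°C, giving 20.04°C.
  From 1400 m to 1900 m (saturated): cools by 5.3 × 0.5 = 2.65°C, giving 17.39°C.
Environment:
  From 700 m to 1900 m (environment): cools by 4.3 × 1.2 = 5.16°C, giving 21.74°C.
T_parcel − T_env = 17.39 − 21.74 = -4.35°C

-4.35°C (parcel cooler than environment)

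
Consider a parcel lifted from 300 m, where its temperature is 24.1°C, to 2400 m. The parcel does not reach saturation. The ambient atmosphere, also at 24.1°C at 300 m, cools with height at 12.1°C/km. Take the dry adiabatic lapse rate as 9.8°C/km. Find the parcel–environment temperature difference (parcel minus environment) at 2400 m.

Parcel:
  300 → 2400 m (dry, 9.8°C/km): ΔT = -9.8 × 2.1 = -20.58°C → T = 3.52°C
Environment:
  300 → 2400 m (environment, 12.1°C/km): ΔT = -12.1 × 2.1 = -25.41°C → T = -1.31°C
T_parcel − T_env = 3.52 − (-1.31) = +4.83°C

+4.83°C (parcel warmer than environment)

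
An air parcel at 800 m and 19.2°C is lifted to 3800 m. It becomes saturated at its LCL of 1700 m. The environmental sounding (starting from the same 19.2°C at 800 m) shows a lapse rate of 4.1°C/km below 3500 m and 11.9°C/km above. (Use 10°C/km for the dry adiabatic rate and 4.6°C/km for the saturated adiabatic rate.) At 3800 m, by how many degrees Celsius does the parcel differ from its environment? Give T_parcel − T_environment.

Parcel:
  800 → 1700 m (dry, 10°C/km): ΔT = -10 × 0.9 = -9°C → T = 10.2°C
  1700 → 3800 m (saturated, 4.6°C/km): ΔT = -4.6 × 2.1 = -9.66°C → T = 0.54°C
Environment:
  800 → 3500 m (environment, lower layer, 4.1°C/km): ΔT = -4.1 × 2.7 = -11.07°C → T = 8.13°C
  3500 → 3800 m (environment, upper layer, 11.9°C/km): ΔT = -11.9 × 0.3 = -3.57°C → T = 4.56°C
T_parcel − T_env = 0.54 − 4.56 = -4.02°C

-4.02°C (parcel cooler than environment)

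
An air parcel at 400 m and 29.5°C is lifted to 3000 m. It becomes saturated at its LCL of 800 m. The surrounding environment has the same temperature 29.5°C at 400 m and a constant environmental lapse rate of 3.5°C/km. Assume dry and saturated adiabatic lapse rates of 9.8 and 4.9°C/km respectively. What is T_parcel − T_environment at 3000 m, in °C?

-5.6°C (parcel cooler than environment)

Parcel:
  400 → 800 m (dry, 9.8°C/km): ΔT = -9.8 × 0.4 = -3.92°C → T = 25.58°C
  800 → 3000 m (saturated, 4.9°C/km): ΔT = -4.9 × 2.2 = -10.78°C → T = 14.8°C
Environment:
  400 → 3000 m (environment, 3.5°C/km): ΔT = -3.5 × 2.6 = -9.1°C → T = 20.4°C
T_parcel − T_env = 14.8 − 20.4 = -5.6°C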